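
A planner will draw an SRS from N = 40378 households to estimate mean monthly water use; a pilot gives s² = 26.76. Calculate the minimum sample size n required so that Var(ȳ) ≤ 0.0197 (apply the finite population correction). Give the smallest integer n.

1315

Without fpc, n₀ = s²/D = 26.76/0.0197 = 1358.3756.
With fpc, (1 − n/N)·s²/n ≤ D requires n ≥ n₀/(1 + n₀/N) = 1358.3756/(1 + 1358.3756/40378) = 1314.1651.
Rounding up, n = 1315.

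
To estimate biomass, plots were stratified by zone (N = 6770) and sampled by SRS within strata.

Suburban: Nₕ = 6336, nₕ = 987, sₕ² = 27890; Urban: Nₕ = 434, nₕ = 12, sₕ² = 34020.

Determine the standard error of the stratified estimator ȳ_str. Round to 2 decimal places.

5.68

Var(ȳ_str) = Σₕ Wₕ²(1 − fₕ)sₕ²/nₕ with Wₕ = Nₕ/N, N = 6770.
Suburban: Wₕ = 0.93589365; term = 0.93589365²·(1 − 0.15577652)·27890/987 = 20.894972.
Urban: Wₕ = 0.06410635; term = 0.06410635²·(1 − 0.02764977)·34020/12 = 11.328643.
Sum = 32.223615.
SE = √(32.223615) = 5.68.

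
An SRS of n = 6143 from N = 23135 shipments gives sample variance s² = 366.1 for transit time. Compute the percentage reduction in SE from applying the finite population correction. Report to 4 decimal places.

14.2987

f = n/N = 6143/23135 = 0.26552842.
SE_no-fpc = √(s²/n) = 0.24412351; SE_fpc = √((1−f)s²/n) = 0.20921706.
Ratio = √(1−f) = 0.85701317. Reduction = 100·(1 − 0.85701317) = 14.2987%.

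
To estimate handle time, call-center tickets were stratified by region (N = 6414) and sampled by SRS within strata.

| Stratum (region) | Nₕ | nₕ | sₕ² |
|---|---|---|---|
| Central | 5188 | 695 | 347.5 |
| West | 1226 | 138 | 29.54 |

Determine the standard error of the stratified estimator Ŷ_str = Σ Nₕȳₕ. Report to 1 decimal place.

Var(Ŷ_str) = Σₕ Nₕ²(1 − fₕ)sₕ²/nₕ.
Central: 5188²·(1 − 695/5188)·347.5/695 = 1.1654842 × 10^7.
West: 1226²·(1 − 138/1226)·29.54/138 = 285529.36.
Sum = 1.1940371 × 10^7.
SE = √(1.1940371 × 10^7) = 3455.5.

3455.5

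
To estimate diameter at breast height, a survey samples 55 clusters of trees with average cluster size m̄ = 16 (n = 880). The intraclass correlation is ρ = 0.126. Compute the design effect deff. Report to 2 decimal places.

deff = 1 + (16 − 1)·0.126 = 1 + 1.89 = 2.89.

2.89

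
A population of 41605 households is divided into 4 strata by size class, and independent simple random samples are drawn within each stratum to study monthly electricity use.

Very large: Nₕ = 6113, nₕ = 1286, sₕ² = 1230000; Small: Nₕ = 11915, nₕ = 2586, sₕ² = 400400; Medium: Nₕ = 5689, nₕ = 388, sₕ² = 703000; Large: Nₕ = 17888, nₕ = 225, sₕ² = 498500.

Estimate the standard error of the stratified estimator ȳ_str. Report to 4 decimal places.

21.4993

Var(ȳ_str) = Σₕ Wₕ²(1 − fₕ)sₕ²/nₕ with Wₕ = Nₕ/N, N = 41605.
Very large: Wₕ = 0.14692946; term = 0.14692946²·(1 − 0.21037134)·1230000/1286 = 16.304399.
Small: Wₕ = 0.28638385; term = 0.28638385²·(1 − 0.21703735)·400400/2586 = 9.942684.
Medium: Wₕ = 0.13673837; term = 0.13673837²·(1 − 0.06820179)·703000/388 = 31.566489.
Large: Wₕ = 0.42994832; term = 0.42994832²·(1 − 0.01257826)·498500/225 = 404.40624.
Sum = 462.21981.
SE = √(462.21981) = 21.4993.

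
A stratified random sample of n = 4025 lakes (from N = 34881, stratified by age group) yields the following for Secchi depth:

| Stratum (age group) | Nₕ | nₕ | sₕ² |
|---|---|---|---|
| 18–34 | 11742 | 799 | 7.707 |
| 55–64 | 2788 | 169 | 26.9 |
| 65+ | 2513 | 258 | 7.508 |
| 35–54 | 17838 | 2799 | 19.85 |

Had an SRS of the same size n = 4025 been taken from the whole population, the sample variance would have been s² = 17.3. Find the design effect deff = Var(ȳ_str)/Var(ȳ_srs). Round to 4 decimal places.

Var(ȳ_str) = Σ Wₕ²(1−fₕ)sₕ²/nₕ with Wₕ = Nₕ/34881:
  18–34: (11742/34881)²·(1−799/11742)·7.707/799 = 0.0010186833
  55–64: (2788/34881)²·(1−169/2788)·26.9/169 = 9.5524767 × 10^-4
  65+: (2513/34881)²·(1−258/2513)·7.508/258 = 1.3553946 × 10^-4
  35–54: (17838/34881)²·(1−2799/17838)·19.85/2799 = 0.0015636692
  → Var(ȳ_str) = 0.0036731396.
Var(ȳ_srs) = (1 − 4025/34881)·17.3/4025 = 0.0038021646.
deff = 0.0036731396 / 0.0038021646 = 0.9661.

0.9661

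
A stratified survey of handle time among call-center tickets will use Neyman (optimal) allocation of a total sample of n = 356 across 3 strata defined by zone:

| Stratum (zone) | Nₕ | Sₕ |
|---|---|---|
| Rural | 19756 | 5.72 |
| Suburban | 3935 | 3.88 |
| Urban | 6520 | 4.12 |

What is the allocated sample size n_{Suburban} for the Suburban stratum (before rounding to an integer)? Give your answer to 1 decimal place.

Neyman allocation: nₕ = n·NₕSₕ / Σⱼ NⱼSⱼ.
Σ NⱼSⱼ = 19756·5.72 + 3935·3.88 + 6520·4.12 = 155134.52.
n_{Suburban} = 356·3935·3.88 / 155134.52 = 35.0.

35.0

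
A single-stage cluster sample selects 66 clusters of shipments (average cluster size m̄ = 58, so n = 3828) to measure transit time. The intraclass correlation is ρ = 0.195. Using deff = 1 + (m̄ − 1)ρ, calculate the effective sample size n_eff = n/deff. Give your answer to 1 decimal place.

deff = 1 + (58 − 1)·0.195 = 1 + 11.115 = 12.115.
n_eff = 3828 / 12.115 = 316.0.

316.0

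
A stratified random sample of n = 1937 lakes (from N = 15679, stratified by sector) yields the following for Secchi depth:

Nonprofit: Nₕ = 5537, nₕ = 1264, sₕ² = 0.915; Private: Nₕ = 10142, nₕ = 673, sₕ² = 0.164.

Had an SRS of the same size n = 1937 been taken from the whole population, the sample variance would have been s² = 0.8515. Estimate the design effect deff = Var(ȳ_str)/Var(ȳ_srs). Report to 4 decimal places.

Var(ȳ_str) = Σ Wₕ²(1−fₕ)sₕ²/nₕ with Wₕ = Nₕ/15679:
  Nonprofit: (5537/15679)²·(1−1264/5537)·0.915/1264 = 6.9669824 × 10^-5
  Private: (10142/15679)²·(1−673/10142)·0.164/673 = 9.5196238 × 10^-5
  → Var(ȳ_str) = 1.6486606 × 10^-4.
Var(ȳ_srs) = (1 − 1937/15679)·0.8515/1937 = 3.85289 × 10^-4.
deff = (1.6486606 × 10^-4) / (3.85289 × 10^-4) = 0.4279.

0.4279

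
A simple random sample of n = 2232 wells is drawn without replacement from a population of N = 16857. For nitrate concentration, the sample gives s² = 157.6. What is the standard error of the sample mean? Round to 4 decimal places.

Under SRS without replacement, Var(ȳ) = (1 − f)·s²/n with f = n/N = 2232/16857 = 0.13240790.
Var(ȳ) = (1 − 0.13240790)·157.6/2232 = 0.86759210·0.070609319 = 0.061260087.
SE(ȳ) = √(0.061260087) = 0.2475.

0.2475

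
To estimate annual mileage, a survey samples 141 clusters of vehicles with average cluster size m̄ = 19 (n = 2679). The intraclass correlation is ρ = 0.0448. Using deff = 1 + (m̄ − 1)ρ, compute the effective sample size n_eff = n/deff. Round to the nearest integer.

1483

deff = 1 + (19 − 1)·0.0448 = 1 + 0.8064 = 1.8064.
n_eff = 2679 / 1.8064 = 1483.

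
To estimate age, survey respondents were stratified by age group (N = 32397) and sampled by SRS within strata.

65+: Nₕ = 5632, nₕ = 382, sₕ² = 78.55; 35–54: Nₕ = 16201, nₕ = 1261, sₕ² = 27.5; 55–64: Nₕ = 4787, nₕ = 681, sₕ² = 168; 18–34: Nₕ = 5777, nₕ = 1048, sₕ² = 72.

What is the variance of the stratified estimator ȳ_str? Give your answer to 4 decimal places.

0.0172

Var(ȳ_str) = Σₕ Wₕ²(1 − fₕ)sₕ²/nₕ with Wₕ = Nₕ/N, N = 32397.
65+: Wₕ = 0.17384326; term = 0.17384326²·(1 − 0.06782670)·78.55/382 = 0.0057928887.
35–54: Wₕ = 0.50007717; term = 0.50007717²·(1 − 0.07783470)·27.5/1261 = 0.0050292177.
55–64: Wₕ = 0.14776060; term = 0.14776060²·(1 − 0.14226029)·168/681 = 0.0046199253.
18–34: Wₕ = 0.17831898; term = 0.17831898²·(1 − 0.18140904)·72/1048 = 0.0017882709.
Sum = 0.017230303.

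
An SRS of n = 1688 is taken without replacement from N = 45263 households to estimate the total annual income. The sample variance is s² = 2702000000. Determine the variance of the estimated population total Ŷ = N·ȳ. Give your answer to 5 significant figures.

3.1571 × 10^15

Var(Ŷ) = N²·Var(ȳ) = N²·(1 − n/N)·s²/n.
f = 1688/45263 = 0.03729315; Var(ȳ) = 0.96270685·2702000000/1688 = 1.5410153 × 10^6.
Var(Ŷ) = 45263² · (1.5410153 × 10^6) = 3.1571384 × 10^15.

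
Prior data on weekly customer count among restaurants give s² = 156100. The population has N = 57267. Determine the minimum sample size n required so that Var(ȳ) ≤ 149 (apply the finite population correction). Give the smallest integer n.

1029

Without fpc, n₀ = s²/D = 156100/149 = 1047.6510.
With fpc, (1 − n/N)·s²/n ≤ D requires n ≥ n₀/(1 + n₀/N) = 1047.6510/(1 + 1047.6510/57267) = 1028.8294.
Rounding up, n = 1029.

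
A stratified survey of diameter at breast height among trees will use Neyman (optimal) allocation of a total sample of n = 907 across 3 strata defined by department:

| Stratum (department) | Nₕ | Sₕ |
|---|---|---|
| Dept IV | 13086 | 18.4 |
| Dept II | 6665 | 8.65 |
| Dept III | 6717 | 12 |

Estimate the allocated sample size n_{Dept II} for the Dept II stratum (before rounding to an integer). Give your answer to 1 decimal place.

138.0

Neyman allocation: nₕ = n·NₕSₕ / Σⱼ NⱼSⱼ.
Σ NⱼSⱼ = 13086·18.4 + 6665·8.65 + 6717·12 = 379038.65.
n_{Dept II} = 907·6665·8.65 / 379038.65 = 138.0.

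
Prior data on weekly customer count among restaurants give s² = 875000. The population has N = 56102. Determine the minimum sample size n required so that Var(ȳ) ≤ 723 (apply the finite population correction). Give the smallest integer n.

1185

Without fpc, n₀ = s²/D = 875000/723 = 1210.2351.
With fpc, (1 − n/N)·s²/n ≤ D requires n ≥ n₀/(1 + n₀/N) = 1210.2351/(1 + 1210.2351/56102) = 1184.6791.
Rounding up, n = 1185.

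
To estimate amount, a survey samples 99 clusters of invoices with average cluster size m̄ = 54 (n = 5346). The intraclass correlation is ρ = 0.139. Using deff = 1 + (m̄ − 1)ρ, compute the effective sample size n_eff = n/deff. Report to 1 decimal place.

638.9

deff = 1 + (54 − 1)·0.139 = 1 + 7.367 = 8.367.
n_eff = 5346 / 8.367 = 638.9.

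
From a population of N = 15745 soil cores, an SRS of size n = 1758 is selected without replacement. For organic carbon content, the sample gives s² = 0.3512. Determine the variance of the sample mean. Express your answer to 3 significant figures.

Under SRS without replacement, Var(ȳ) = (1 − f)·s²/n with f = n/N = 1758/15745 = 0.11165449.
Var(ȳ) = (1 − 0.11165449)·0.3512/1758 = 0.88834551·1.9977247 × 10^-4 = 1.7746697 × 10^-4.

1.77 × 10^-4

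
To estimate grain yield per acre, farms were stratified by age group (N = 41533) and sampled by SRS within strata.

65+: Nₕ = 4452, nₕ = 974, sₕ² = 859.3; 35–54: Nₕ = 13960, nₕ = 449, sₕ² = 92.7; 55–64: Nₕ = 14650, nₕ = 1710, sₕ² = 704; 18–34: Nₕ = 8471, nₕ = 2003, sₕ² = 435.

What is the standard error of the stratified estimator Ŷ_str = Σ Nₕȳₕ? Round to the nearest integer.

11939

Var(Ŷ_str) = Σₕ Nₕ²(1 − fₕ)sₕ²/nₕ.
65+: 4452²·(1 − 974/4452)·859.3/974 = 1.3660626 × 10^7.
35–54: 13960²·(1 − 449/13960)·92.7/449 = 3.8940929 × 10^7.
55–64: 14650²·(1 − 1710/14650)·704/1710 = 7.8045605 × 10^7.
18–34: 8471²·(1 − 2003/8471)·435/2003 = 1.1899069 × 10^7.
Sum = 1.4254623 × 10^8.
SE = √(1.4254623 × 10^8) = 11939.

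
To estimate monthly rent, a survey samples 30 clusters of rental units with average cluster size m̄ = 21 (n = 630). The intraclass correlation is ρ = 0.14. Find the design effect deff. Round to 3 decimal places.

deff = 1 + (21 − 1)·0.14 = 1 + 2.8 = 3.8.

3.800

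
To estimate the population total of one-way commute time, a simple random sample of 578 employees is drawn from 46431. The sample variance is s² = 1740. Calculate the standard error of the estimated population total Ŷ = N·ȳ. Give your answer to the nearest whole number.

80057

Var(Ŷ) = N²·Var(ȳ) = N²·(1 − n/N)·s²/n.
f = 578/46431 = 0.01244858; Var(ȳ) = 0.98755142·1740/578 = 2.9729057.
Var(Ŷ) = 46431² · 2.9729057 = 6.4091024 × 10^9.
SE(Ŷ) = √(6.4091024 × 10^9) = 80057.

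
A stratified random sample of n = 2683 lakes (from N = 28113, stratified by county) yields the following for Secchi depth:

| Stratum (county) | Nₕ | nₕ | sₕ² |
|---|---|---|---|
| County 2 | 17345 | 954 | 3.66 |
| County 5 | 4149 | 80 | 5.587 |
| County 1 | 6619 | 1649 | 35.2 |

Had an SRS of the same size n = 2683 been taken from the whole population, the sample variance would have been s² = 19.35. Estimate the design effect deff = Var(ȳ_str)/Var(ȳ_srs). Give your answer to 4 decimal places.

Var(ȳ_str) = Σ Wₕ²(1−fₕ)sₕ²/nₕ with Wₕ = Nₕ/28113:
  County 2: (17345/28113)²·(1−954/17345)·3.66/954 = 0.0013800604
  County 5: (4149/28113)²·(1−80/4149)·5.587/80 = 0.0014917822
  County 1: (6619/28113)²·(1−1649/6619)·35.2/1649 = 8.8849787 × 10^-4
  → Var(ȳ_str) = 0.0037603405.
Var(ȳ_srs) = (1 − 2683/28113)·19.35/2683 = 0.0065237824.
deff = 0.0037603405 / 0.0065237824 = 0.5764.

0.5764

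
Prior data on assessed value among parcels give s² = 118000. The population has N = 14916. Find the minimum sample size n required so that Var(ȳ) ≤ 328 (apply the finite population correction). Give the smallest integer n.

Without fpc, n₀ = s²/D = 118000/328 = 359.7561.
With fpc, (1 − n/N)·s²/n ≤ D requires n ≥ n₀/(1 + n₀/N) = 359.7561/(1 + 359.7561/14916) = 351.2836.
Rounding up, n = 352.

352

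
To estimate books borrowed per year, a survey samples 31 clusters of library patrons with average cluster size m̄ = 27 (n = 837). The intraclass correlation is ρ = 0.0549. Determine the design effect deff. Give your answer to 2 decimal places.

2.43

deff = 1 + (27 − 1)·0.0549 = 1 + 1.4274 = 2.4274.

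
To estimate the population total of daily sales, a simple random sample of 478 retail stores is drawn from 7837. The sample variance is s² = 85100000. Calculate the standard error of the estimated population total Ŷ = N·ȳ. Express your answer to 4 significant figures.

3.204 × 10^6

Var(Ŷ) = N²·Var(ȳ) = N²·(1 − n/N)·s²/n.
f = 478/7837 = 0.06099273; Var(ȳ) = 0.93900727·85100000/478 = 167174.73.
Var(Ŷ) = 7837² · 167174.73 = 1.0267633 × 10^13.
SE(Ŷ) = √(1.0267633 × 10^13) = 3.204 × 10^6.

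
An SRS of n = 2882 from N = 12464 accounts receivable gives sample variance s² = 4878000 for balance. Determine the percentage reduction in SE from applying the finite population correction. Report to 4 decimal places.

12.3202

f = n/N = 2882/12464 = 0.23122593.
SE_no-fpc = √(s²/n) = 41.140912; SE_fpc = √((1−f)s²/n) = 36.072253.
Ratio = √(1−f) = 0.87679762. Reduction = 100·(1 − 0.87679762) = 12.3202%.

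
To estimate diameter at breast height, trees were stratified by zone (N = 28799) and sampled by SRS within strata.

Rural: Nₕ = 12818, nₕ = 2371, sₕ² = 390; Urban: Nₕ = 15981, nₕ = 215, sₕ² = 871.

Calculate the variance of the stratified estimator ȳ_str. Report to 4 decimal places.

Var(ȳ_str) = Σₕ Wₕ²(1 − fₕ)sₕ²/nₕ with Wₕ = Nₕ/N, N = 28799.
Rural: Wₕ = 0.44508490; term = 0.44508490²·(1 − 0.18497425)·390/2371 = 0.026557678.
Urban: Wₕ = 0.55491510; term = 0.55491510²·(1 − 0.01345348)·871/215 = 1.2306948.
Sum = 1.2572525.

1.2573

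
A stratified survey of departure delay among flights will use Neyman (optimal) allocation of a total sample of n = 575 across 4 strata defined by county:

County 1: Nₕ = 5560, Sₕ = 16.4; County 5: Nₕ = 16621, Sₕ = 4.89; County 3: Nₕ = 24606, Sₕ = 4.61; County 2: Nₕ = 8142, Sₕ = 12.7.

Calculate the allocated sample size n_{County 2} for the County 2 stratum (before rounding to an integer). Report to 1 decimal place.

152.7

Neyman allocation: nₕ = n·NₕSₕ / Σⱼ NⱼSⱼ.
Σ NⱼSⱼ = 5560·16.4 + 16621·4.89 + 24606·4.61 + 8142·12.7 = 389297.75.
n_{County 2} = 575·8142·12.7 / 389297.75 = 152.7.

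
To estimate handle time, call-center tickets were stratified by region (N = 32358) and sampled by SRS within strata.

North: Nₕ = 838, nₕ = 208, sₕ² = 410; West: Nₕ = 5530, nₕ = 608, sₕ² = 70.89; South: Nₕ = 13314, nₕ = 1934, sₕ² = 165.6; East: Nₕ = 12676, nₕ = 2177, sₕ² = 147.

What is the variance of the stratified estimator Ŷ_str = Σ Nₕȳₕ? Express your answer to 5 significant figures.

2.6174 × 10^7

Var(Ŷ_str) = Σₕ Nₕ²(1 − fₕ)sₕ²/nₕ.
North: 838²·(1 − 208/838)·410/208 = 1.040651 × 10^6.
West: 5530²·(1 − 608/5530)·70.89/608 = 3.1735704 × 10^6.
South: 13314²·(1 − 1934/13314)·165.6/1934 = 1.2973426 × 10^7.
East: 12676²·(1 − 2177/12676)·147/2177 = 8.9864688 × 10^6.
Sum = 2.6174116 × 10^7.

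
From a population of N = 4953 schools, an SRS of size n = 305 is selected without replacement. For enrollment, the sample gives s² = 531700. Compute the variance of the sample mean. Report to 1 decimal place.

Under SRS without replacement, Var(ȳ) = (1 − f)·s²/n with f = n/N = 305/4953 = 0.06157884.
Var(ȳ) = (1 − 0.06157884)·531700/305 = 0.93842116·1743.2787 = 1635.9296.

1635.9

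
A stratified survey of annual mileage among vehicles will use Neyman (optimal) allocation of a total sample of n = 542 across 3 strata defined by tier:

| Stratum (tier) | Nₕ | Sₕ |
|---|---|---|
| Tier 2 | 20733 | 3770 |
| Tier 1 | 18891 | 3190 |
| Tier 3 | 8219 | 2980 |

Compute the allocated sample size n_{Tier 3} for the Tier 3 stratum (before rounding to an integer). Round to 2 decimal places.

Neyman allocation: nₕ = n·NₕSₕ / Σⱼ NⱼSⱼ.
Σ NⱼSⱼ = 20733·3770 + 18891·3190 + 8219·2980 = 1.6291832 × 10^8.
n_{Tier 3} = 542·8219·2980 / (1.6291832 × 10^8) = 81.48.

81.48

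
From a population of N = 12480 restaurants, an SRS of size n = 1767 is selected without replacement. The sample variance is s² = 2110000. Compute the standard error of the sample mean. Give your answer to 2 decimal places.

32.02

Under SRS without replacement, Var(ȳ) = (1 − f)·s²/n with f = n/N = 1767/12480 = 0.14158654.
Var(ȳ) = (1 − 0.14158654)·2110000/1767 = 0.85841346·1194.1143 = 1025.0438.
SE(ȳ) = √(1025.0438) = 32.02.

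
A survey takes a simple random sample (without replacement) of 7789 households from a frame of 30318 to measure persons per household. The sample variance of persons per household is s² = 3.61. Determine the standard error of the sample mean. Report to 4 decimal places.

0.0186

Under SRS without replacement, Var(ȳ) = (1 − f)·s²/n with f = n/N = 7789/30318 = 0.25691009.
Var(ȳ) = (1 − 0.25691009)·3.61/7789 = 0.74308991·4.6347413 × 10^-4 = 3.4440295 × 10^-4.
SE(ȳ) = √(3.4440295 × 10^-4) = 0.0186.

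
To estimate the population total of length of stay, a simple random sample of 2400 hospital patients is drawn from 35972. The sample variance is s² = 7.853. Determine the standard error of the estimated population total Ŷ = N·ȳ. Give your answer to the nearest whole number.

Var(Ŷ) = N²·Var(ȳ) = N²·(1 − n/N)·s²/n.
f = 2400/35972 = 0.06671856; Var(ȳ) = 0.93328144·7.853/2400 = 0.0030537746.
Var(Ŷ) = 35972² · 0.0030537746 = 3.9515379 × 10^6.
SE(Ŷ) = √(3.9515379 × 10^6) = 1988.

1988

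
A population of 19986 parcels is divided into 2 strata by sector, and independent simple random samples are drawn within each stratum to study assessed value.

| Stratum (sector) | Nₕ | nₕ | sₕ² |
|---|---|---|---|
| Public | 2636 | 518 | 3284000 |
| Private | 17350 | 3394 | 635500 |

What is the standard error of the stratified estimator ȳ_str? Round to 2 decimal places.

Var(ȳ_str) = Σₕ Wₕ²(1 − fₕ)sₕ²/nₕ with Wₕ = Nₕ/N, N = 19986.
Public: Wₕ = 0.13189232; term = 0.13189232²·(1 − 0.19650986)·3284000/518 = 88.612091.
Private: Wₕ = 0.86810768; term = 0.86810768²·(1 − 0.19561960)·635500/3394 = 113.50432.
Sum = 202.11641.
SE = √(202.11641) = 14.22.

14.22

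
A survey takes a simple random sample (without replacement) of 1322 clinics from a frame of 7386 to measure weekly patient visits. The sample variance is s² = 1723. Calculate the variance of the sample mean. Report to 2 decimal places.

Under SRS without replacement, Var(ȳ) = (1 − f)·s²/n with f = n/N = 1322/7386 = 0.17898727.
Var(ȳ) = (1 − 0.17898727)·1723/1322 = 0.82101273·1.3033283 = 1.0700491.

1.07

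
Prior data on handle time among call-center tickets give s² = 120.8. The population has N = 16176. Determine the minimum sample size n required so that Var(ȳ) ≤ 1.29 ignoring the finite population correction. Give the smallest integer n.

94

Without fpc, n₀ = s²/D = 120.8/1.29 = 93.6434.
Rounding up, n = 94.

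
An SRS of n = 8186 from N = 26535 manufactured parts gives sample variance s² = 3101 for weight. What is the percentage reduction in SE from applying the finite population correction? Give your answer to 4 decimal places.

16.8434

f = n/N = 8186/26535 = 0.30849821.
SE_no-fpc = √(s²/n) = 0.61548151; SE_fpc = √((1−f)s²/n) = 0.51181342.
Ratio = √(1−f) = 0.83156587. Reduction = 100·(1 − 0.83156587) = 16.8434%.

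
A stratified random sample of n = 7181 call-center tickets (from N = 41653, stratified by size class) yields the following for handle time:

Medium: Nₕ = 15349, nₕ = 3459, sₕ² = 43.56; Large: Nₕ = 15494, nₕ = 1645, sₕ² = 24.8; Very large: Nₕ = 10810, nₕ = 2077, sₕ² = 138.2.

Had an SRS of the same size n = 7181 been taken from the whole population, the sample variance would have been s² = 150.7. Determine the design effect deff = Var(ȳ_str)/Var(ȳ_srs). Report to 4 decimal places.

Var(ȳ_str) = Σ Wₕ²(1−fₕ)sₕ²/nₕ with Wₕ = Nₕ/41653:
  Medium: (15349/41653)²·(1−3459/15349)·43.56/3459 = 0.0013246669
  Large: (15494/41653)²·(1−1645/15494)·24.8/1645 = 0.0018645549
  Very large: (10810/41653)²·(1−2077/10810)·138.2/2077 = 0.0036204965
  → Var(ȳ_str) = 0.0068097183.
Var(ȳ_srs) = (1 − 7181/41653)·150.7/7181 = 0.017367948.
deff = 0.0068097183 / 0.017367948 = 0.3921.

0.3921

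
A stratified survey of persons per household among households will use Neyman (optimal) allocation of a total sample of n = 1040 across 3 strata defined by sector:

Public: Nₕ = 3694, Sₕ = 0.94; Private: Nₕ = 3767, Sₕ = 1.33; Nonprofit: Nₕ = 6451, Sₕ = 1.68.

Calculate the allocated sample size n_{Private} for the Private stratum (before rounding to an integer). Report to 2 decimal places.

Neyman allocation: nₕ = n·NₕSₕ / Σⱼ NⱼSⱼ.
Σ NⱼSⱼ = 3694·0.94 + 3767·1.33 + 6451·1.68 = 19320.15.
n_{Private} = 1040·3767·1.33 / 19320.15 = 269.69.

269.69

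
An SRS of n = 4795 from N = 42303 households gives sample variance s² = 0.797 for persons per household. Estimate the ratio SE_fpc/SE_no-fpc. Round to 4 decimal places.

0.9416

f = n/N = 4795/42303 = 0.11334894.
SE_no-fpc = √(s²/n) = 0.012892432; SE_fpc = √((1−f)s²/n) = 0.012139791.
Ratio = √(1−f) = 0.94162151.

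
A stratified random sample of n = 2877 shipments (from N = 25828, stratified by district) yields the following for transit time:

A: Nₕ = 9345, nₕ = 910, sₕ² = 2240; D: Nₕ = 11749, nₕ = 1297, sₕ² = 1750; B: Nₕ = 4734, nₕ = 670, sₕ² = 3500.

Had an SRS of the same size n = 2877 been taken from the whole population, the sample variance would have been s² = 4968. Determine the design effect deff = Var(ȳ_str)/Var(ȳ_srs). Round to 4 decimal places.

Var(ȳ_str) = Σ Wₕ²(1−fₕ)sₕ²/nₕ with Wₕ = Nₕ/25828:
  A: (9345/25828)²·(1−910/9345)·2240/910 = 0.29086366
  D: (11749/25828)²·(1−1297/11749)·1750/1297 = 0.24838011
  B: (4734/25828)²·(1−670/4734)·3500/670 = 0.1506585
  → Var(ȳ_str) = 0.68990227.
Var(ȳ_srs) = (1 − 2877/25828)·4968/2877 = 1.5344494.
deff = 0.68990227 / 1.5344494 = 0.4496.

0.4496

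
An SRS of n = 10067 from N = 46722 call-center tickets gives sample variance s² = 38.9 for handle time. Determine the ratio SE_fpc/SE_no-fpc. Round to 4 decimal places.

f = n/N = 10067/46722 = 0.21546595.
SE_no-fpc = √(s²/n) = 0.06216197; SE_fpc = √((1−f)s²/n) = 0.055059297.
Ratio = √(1−f) = 0.88573927.

0.8857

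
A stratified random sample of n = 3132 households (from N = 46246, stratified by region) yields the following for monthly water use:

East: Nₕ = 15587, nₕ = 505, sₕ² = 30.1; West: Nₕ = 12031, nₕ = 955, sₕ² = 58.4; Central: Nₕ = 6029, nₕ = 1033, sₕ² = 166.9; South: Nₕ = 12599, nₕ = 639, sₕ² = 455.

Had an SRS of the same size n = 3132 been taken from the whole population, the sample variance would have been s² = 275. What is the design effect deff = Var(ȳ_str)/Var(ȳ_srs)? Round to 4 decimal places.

0.7673

Var(ȳ_str) = Σ Wₕ²(1−fₕ)sₕ²/nₕ with Wₕ = Nₕ/46246:
  East: (15587/46246)²·(1−505/15587)·30.1/505 = 0.0065516131
  West: (12031/46246)²·(1−955/12031)·58.4/955 = 0.0038101827
  Central: (6029/46246)²·(1−1033/6029)·166.9/1033 = 0.0022754923
  South: (12599/46246)²·(1−639/12599)·455/639 = 0.050168307
  → Var(ȳ_str) = 0.062805595.
Var(ȳ_srs) = (1 − 3132/46246)·275/3132 = 0.08185686.
deff = 0.062805595 / 0.08185686 = 0.7673.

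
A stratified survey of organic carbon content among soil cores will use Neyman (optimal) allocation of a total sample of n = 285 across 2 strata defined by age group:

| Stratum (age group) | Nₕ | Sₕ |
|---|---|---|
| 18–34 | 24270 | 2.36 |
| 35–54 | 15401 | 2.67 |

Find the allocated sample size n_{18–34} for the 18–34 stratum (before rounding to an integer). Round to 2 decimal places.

165.90

Neyman allocation: nₕ = n·NₕSₕ / Σⱼ NⱼSⱼ.
Σ NⱼSⱼ = 24270·2.36 + 15401·2.67 = 98397.87.
n_{18–34} = 285·24270·2.36 / 98397.87 = 165.90.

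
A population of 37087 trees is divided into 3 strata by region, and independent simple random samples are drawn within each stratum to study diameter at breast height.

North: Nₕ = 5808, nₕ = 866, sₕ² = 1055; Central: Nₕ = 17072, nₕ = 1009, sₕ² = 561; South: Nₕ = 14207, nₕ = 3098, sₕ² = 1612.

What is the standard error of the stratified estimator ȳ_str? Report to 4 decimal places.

0.4427

Var(ȳ_str) = Σₕ Wₕ²(1 − fₕ)sₕ²/nₕ with Wₕ = Nₕ/N, N = 37087.
North: Wₕ = 0.15660474; term = 0.15660474²·(1 − 0.14910468)·1055/866 = 0.025422632.
Central: Wₕ = 0.46032302; term = 0.46032302²·(1 − 0.05910262)·561/1009 = 0.11085093.
South: Wₕ = 0.38307224; term = 0.38307224²·(1 − 0.21806152)·1612/3098 = 0.059705943.
Sum = 0.19597951.
SE = √(0.19597951) = 0.4427.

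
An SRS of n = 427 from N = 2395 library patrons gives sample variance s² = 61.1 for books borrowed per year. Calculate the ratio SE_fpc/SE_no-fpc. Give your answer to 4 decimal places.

f = n/N = 427/2395 = 0.17828810.
SE_no-fpc = √(s²/n) = 0.37827415; SE_fpc = √((1−f)s²/n) = 0.34289919.
Ratio = √(1−f) = 0.90648326.

0.9065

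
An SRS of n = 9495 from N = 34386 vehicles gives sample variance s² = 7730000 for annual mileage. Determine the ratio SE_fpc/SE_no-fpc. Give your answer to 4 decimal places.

0.8508

f = n/N = 9495/34386 = 0.27612982.
SE_no-fpc = √(s²/n) = 28.53266; SE_fpc = √((1−f)s²/n) = 24.275747.
Ratio = √(1−f) = 0.85080561.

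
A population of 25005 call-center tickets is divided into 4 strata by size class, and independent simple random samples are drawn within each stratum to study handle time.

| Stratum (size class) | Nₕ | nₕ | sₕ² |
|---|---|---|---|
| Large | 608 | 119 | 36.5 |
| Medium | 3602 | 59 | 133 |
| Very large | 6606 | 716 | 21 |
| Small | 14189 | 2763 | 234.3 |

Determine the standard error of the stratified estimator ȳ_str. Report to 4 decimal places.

Var(ȳ_str) = Σₕ Wₕ²(1 − fₕ)sₕ²/nₕ with Wₕ = Nₕ/N, N = 25005.
Large: Wₕ = 0.02431514; term = 0.02431514²·(1 − 0.19572368)·36.5/119 = 1.4584939 × 10^-4.
Medium: Wₕ = 0.14405119; term = 0.14405119²·(1 − 0.01637979)·133/59 = 0.046010905.
Very large: Wₕ = 0.26418716; term = 0.26418716²·(1 − 0.10838632)·21/716 = 0.001825183.
Small: Wₕ = 0.56744651; term = 0.56744651²·(1 − 0.19472831)·234.3/2763 = 0.021987897.
Sum = 0.069969834.
SE = √(0.069969834) = 0.2645.

0.2645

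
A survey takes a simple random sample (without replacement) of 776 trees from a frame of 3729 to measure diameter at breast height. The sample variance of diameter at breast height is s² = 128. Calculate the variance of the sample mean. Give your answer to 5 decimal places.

Under SRS without replacement, Var(ȳ) = (1 − f)·s²/n with f = n/N = 776/3729 = 0.20809869.
Var(ȳ) = (1 − 0.20809869)·128/776 = 0.79190131·0.16494845 = 0.1306229.

0.13062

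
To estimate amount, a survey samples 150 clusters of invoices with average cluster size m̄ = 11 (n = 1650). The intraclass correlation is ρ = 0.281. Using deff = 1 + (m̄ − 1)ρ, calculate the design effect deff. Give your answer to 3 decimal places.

3.810

deff = 1 + (11 − 1)·0.281 = 1 + 2.81 = 3.81.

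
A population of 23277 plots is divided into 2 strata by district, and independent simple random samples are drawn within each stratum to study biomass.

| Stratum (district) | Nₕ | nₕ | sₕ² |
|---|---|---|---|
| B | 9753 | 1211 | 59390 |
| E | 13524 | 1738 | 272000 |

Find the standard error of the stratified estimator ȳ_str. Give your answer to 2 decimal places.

7.32

Var(ȳ_str) = Σₕ Wₕ²(1 − fₕ)sₕ²/nₕ with Wₕ = Nₕ/N, N = 23277.
B: Wₕ = 0.41899729; term = 0.41899729²·(1 − 0.12416692)·59390/1211 = 7.5407225.
E: Wₕ = 0.58100271; term = 0.58100271²·(1 − 0.12851227)·272000/1738 = 46.040149.
Sum = 53.580872.
SE = √(53.580872) = 7.32.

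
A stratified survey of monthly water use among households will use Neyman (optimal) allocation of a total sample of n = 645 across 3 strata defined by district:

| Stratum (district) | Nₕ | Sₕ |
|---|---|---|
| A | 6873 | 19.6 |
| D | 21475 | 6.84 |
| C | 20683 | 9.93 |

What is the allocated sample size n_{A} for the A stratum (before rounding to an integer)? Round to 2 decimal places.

Neyman allocation: nₕ = n·NₕSₕ / Σⱼ NⱼSⱼ.
Σ NⱼSⱼ = 6873·19.6 + 21475·6.84 + 20683·9.93 = 486981.99.
n_{A} = 645·6873·19.6 / 486981.99 = 178.42.

178.42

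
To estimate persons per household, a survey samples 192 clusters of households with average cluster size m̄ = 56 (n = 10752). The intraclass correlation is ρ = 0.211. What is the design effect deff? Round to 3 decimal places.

12.605

deff = 1 + (56 − 1)·0.211 = 1 + 11.605 = 12.605.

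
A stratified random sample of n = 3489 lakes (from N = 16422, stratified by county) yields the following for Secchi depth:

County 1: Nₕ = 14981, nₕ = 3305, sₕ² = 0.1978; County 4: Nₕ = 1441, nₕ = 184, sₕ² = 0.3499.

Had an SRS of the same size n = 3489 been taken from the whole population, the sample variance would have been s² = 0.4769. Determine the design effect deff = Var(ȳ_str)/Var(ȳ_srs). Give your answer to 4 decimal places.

0.4793

Var(ȳ_str) = Σ Wₕ²(1−fₕ)sₕ²/nₕ with Wₕ = Nₕ/16422:
  County 1: (14981/16422)²·(1−3305/14981)·0.1978/3305 = 3.8818399 × 10^-5
  County 4: (1441/16422)²·(1−184/1441)·0.3499/184 = 1.2772423 × 10^-5
  → Var(ȳ_str) = 5.1590822 × 10^-5.
Var(ȳ_srs) = (1 − 3489/16422)·0.4769/3489 = 1.0764642 × 10^-4.
deff = (5.1590822 × 10^-5) / (1.0764642 × 10^-4) = 0.4793.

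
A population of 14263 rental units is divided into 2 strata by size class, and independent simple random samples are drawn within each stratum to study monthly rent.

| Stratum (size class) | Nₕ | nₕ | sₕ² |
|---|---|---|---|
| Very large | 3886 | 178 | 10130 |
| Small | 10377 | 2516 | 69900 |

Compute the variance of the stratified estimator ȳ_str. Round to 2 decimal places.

Var(ȳ_str) = Σₕ Wₕ²(1 − fₕ)sₕ²/nₕ with Wₕ = Nₕ/N, N = 14263.
Very large: Wₕ = 0.27245320; term = 0.27245320²·(1 − 0.04580546)·10130/178 = 4.0309759.
Small: Wₕ = 0.72754680; term = 0.72754680²·(1 − 0.24245928)·69900/2516 = 11.140236.
Sum = 15.171212.

15.17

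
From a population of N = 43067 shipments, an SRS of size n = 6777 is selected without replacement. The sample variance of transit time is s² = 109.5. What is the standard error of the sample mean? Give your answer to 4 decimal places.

0.1167

Under SRS without replacement, Var(ȳ) = (1 − f)·s²/n with f = n/N = 6777/43067 = 0.15735946.
Var(ȳ) = (1 − 0.15735946)·109.5/6777 = 0.84264054·0.016157592 = 0.013615042.
SE(ȳ) = √(0.013615042) = 0.1167.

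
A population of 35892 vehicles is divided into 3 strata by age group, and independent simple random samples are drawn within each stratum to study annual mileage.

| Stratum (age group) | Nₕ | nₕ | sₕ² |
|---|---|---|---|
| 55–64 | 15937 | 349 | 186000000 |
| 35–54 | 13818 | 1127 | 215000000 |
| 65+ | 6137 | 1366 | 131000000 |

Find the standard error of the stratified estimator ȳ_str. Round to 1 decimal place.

361.8

Var(ȳ_str) = Σₕ Wₕ²(1 − fₕ)sₕ²/nₕ with Wₕ = Nₕ/N, N = 35892.
55–64: Wₕ = 0.44402652; term = 0.44402652²·(1 − 0.02189873)·186000000/349 = 102775.4.
35–54: Wₕ = 0.38498830; term = 0.38498830²·(1 − 0.08156028)·215000000/1127 = 25969.301.
65+: Wₕ = 0.17098518; term = 0.17098518²·(1 − 0.22258432)·131000000/1366 = 2179.6704.
Sum = 130924.37.
SE = √(130924.37) = 361.8.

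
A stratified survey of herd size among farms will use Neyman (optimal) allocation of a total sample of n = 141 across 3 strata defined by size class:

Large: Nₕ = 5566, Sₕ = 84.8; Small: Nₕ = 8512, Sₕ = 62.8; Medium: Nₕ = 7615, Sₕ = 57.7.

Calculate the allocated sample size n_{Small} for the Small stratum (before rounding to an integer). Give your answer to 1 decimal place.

Neyman allocation: nₕ = n·NₕSₕ / Σⱼ NⱼSⱼ.
Σ NⱼSⱼ = 5566·84.8 + 8512·62.8 + 7615·57.7 = 1.4459359 × 10^6.
n_{Small} = 141·8512·62.8 / (1.4459359 × 10^6) = 52.1.

52.1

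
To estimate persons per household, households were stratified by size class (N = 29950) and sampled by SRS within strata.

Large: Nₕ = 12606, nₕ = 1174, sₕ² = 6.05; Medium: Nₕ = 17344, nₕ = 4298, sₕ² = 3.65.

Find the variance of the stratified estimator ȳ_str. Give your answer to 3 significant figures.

0.00104

Var(ȳ_str) = Σₕ Wₕ²(1 − fₕ)sₕ²/nₕ with Wₕ = Nₕ/N, N = 29950.
Large: Wₕ = 0.42090150; term = 0.42090150²·(1 − 0.09313026)·6.05/1174 = 8.2792909 × 10^-4.
Medium: Wₕ = 0.57909850; term = 0.57909850²·(1 − 0.24780904)·3.65/4298 = 2.1421972 × 10^-4.
Sum = 0.0010421488.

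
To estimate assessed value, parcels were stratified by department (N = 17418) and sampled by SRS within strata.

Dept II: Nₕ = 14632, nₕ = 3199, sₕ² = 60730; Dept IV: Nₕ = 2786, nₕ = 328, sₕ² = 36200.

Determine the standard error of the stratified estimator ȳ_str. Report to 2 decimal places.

Var(ȳ_str) = Σₕ Wₕ²(1 − fₕ)sₕ²/nₕ with Wₕ = Nₕ/N, N = 17418.
Dept II: Wₕ = 0.84005052; term = 0.84005052²·(1 − 0.21863040)·60730/3199 = 10.467823.
Dept IV: Wₕ = 0.15994948; term = 0.15994948²·(1 − 0.11773151)·36200/328 = 2.4911573.
Sum = 12.95898.
SE = √(12.95898) = 3.60.

3.60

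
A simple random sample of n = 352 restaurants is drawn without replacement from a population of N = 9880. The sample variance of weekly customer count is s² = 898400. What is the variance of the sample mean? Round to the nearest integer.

Under SRS without replacement, Var(ȳ) = (1 − f)·s²/n with f = n/N = 352/9880 = 0.03562753.
Var(ȳ) = (1 − 0.03562753)·898400/352 = 0.96437247·2552.2727 = 2461.3416.

2461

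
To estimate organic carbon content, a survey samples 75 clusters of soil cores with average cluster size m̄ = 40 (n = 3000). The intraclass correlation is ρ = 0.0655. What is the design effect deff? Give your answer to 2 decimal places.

3.55

deff = 1 + (40 − 1)·0.0655 = 1 + 2.5545 = 3.5545.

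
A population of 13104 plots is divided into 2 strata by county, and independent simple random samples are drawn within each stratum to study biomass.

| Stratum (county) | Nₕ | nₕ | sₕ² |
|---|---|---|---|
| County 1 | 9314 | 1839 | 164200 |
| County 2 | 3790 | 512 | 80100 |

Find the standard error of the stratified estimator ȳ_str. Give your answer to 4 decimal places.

Var(ȳ_str) = Σₕ Wₕ²(1 − fₕ)sₕ²/nₕ with Wₕ = Nₕ/N, N = 13104.
County 1: Wₕ = 0.71077534; term = 0.71077534²·(1 − 0.19744471)·164200/1839 = 36.201877.
County 2: Wₕ = 0.28922466; term = 0.28922466²·(1 − 0.13509235)·80100/512 = 11.318867.
Sum = 47.520744.
SE = √(47.520744) = 6.8935.

6.8935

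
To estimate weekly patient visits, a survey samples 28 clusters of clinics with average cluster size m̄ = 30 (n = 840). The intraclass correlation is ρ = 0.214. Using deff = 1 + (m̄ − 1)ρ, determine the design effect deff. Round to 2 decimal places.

deff = 1 + (30 − 1)·0.214 = 1 + 6.206 = 7.206.

7.21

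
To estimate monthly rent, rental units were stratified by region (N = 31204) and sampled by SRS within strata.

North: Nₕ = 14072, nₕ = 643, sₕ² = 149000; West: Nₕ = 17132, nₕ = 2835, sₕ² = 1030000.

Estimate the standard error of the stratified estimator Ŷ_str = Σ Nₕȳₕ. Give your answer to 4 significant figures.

Var(Ŷ_str) = Σₕ Nₕ²(1 − fₕ)sₕ²/nₕ.
North: 14072²·(1 − 643/14072)·149000/643 = 4.3789985 × 10^10.
West: 17132²·(1 − 2835/17132)·1030000/2835 = 8.8989168 × 10^10.
Sum = 1.3277915 × 10^11.
SE = √(1.3277915 × 10^11) = 364400.

364400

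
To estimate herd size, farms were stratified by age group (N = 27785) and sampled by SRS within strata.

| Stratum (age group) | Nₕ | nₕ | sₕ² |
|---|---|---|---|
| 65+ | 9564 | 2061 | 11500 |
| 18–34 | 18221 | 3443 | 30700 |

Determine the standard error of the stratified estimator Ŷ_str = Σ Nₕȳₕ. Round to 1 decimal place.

Var(Ŷ_str) = Σₕ Nₕ²(1 − fₕ)sₕ²/nₕ.
65+: 9564²·(1 − 2061/9564)·11500/2061 = 4.0040027 × 10^8.
18–34: 18221²·(1 − 3443/18221)·30700/3443 = 2.4009838 × 10^9.
Sum = 2.8013841 × 10^9.
SE = √(2.8013841 × 10^9) = 52928.1.

52928.1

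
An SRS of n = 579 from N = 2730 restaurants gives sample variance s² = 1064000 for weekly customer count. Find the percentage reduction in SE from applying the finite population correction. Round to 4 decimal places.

f = n/N = 579/2730 = 0.21208791.
SE_no-fpc = √(s²/n) = 42.867833; SE_fpc = √((1−f)s²/n) = 38.05138.
Ratio = √(1−f) = 0.88764412. Reduction = 100·(1 − 0.88764412) = 11.2356%.

11.2356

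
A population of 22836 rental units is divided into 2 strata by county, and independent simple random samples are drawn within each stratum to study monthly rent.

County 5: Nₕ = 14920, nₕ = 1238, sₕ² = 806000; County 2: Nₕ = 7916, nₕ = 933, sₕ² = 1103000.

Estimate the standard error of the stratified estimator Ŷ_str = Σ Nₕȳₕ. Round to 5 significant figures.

445250

Var(Ŷ_str) = Σₕ Nₕ²(1 − fₕ)sₕ²/nₕ.
County 5: 14920²·(1 − 1238/14920)·806000/1238 = 1.3290239 × 10^11.
County 2: 7916²·(1 − 933/7916)·1103000/933 = 6.5349414 × 10^10.
Sum = 1.982518 × 10^11.
SE = √(1.982518 × 10^11) = 445250.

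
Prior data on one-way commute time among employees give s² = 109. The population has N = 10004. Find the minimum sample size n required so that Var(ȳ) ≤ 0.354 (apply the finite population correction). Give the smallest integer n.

Without fpc, n₀ = s²/D = 109/0.354 = 307.9096.
With fpc, (1 − n/N)·s²/n ≤ D requires n ≥ n₀/(1 + n₀/N) = 307.9096/(1 + 307.9096/10004) = 298.7155.
Rounding up, n = 299.

299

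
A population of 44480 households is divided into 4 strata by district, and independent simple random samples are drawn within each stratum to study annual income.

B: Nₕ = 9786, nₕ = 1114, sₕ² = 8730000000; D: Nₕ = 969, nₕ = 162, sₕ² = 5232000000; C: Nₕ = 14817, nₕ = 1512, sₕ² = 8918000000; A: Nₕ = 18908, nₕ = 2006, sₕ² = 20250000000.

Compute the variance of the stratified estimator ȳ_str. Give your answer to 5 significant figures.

Var(ȳ_str) = Σₕ Wₕ²(1 − fₕ)sₕ²/nₕ with Wₕ = Nₕ/N, N = 44480.
B: Wₕ = 0.22000899; term = 0.22000899²·(1 − 0.11383609)·8730000000/1114 = 336142.93.
D: Wₕ = 0.02178507; term = 0.02178507²·(1 − 0.16718266)·5232000000/162 = 12764.99.
C: Wₕ = 0.33311601; term = 0.33311601²·(1 − 0.10204495)·8918000000/1512 = 587707.56.
A: Wₕ = 0.42508993; term = 0.42508993²·(1 − 0.10609266)·20250000000/2006 = 1.630603 × 10^6.
Sum = 2.5672185 × 10^6.

2.5672 × 10^6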